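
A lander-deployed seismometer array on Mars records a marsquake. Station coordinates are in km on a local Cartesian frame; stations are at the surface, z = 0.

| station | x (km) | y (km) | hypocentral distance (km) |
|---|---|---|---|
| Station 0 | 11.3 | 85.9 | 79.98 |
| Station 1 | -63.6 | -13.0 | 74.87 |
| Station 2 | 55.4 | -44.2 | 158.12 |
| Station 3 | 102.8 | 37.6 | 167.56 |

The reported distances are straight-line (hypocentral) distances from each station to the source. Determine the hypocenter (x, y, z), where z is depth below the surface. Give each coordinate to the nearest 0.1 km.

x ≈ -62.4 km, y ≈ 59.9 km, depth ≈ 17.0 km

Each station gives a sphere (x−x_i)² + (y−y_i)² + z² = d_i² (stations at z=0).
Subtracting the Station 0 sphere from Station 1 and Station 2: z² cancels, leaving linear equations in x and y:
-149.8 x − 197.8 y = -2501.26
88.2 x − 260.2 y = -21088.83
Solving: x ≈ -62.395, y ≈ 59.899 km (keep extra digits for the depth step; rounded: -62.4, 59.9).
Then from the Station 0 sphere: z² = 79.98² − (x − 11.3)² − (y − 85.9)² with x = -62.395, y = 59.899, so z ≈ 17.023 ≈ 17.0 km.
Check against Station 3 (with the unrounded solution): distance 167.56 ≈ 167.56 km. ✓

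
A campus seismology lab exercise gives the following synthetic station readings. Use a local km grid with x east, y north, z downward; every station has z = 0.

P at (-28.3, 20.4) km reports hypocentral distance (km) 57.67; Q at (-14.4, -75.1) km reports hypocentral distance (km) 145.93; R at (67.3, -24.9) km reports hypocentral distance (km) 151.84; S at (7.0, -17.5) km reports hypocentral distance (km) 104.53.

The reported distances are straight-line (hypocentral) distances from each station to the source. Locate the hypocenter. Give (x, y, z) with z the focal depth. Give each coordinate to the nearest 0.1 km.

x ≈ -53.2 km, y ≈ 62.1 km, depth ≈ 31.1 km

Each station gives a sphere (x−x_i)² + (y−y_i)² + z² = d_i² (stations at z=0).
Subtracting the P sphere from Q and R: z² cancels, leaving linear equations in x and y:
27.8 x − 191.0 y = -13339.42
191.2 x − 90.6 y = -15797.31
Solving: x ≈ -53.197, y ≈ 62.097 km (keep extra digits for the depth step; rounded: -53.2, 62.1).
Then from the P sphere: z² = 57.67² − (x + 28.3)² − (y − 20.4)² with x = -53.197, y = 62.097, so z ≈ 31.102 ≈ 31.1 km.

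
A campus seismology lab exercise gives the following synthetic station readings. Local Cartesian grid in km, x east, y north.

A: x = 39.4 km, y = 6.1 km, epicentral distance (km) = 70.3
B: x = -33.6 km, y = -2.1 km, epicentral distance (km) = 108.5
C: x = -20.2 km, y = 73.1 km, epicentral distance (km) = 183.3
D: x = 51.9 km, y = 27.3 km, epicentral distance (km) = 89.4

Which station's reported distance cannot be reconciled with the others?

C

Solve using three stations at a time. Using A, B, D (subtract circle equations pairwise → linear system) gives (x, y) ≈ (56.9, -61.8).
Distances from that point to each station vs reported:
  A: calculated 70.2 vs reported 70.3 → residual 0.1 km
  B: calculated 108.4 vs reported 108.5 → residual 0.1 km
  C: calculated 155.4 vs reported 183.3 → residual 27.9 km
  D: calculated 89.3 vs reported 89.4 → residual 0.1 km
A, B, D are mutually consistent (residuals ≈ 0); C is off by 27.9 km.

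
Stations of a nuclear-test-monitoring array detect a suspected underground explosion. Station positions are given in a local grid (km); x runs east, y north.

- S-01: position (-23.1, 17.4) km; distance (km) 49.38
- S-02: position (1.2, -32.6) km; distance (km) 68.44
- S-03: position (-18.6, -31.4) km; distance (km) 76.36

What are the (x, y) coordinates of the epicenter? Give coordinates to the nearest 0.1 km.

24.1 km east, 31.9 km north

Circle about each station: (x + 23.1)² + (y − 17.4)² = 49.38²; (x − 1.2)² + (y + 32.6)² = 68.44²; (x + 18.6)² + (y + 31.4)² = 76.36².
Subtracting pairs of circle equations eliminates x²+y² and gives linear equations (the radical axes):
48.6 x − 100.0 y = -2017.82
9.0 x − 97.6 y = -2896.92
Solving the 2×2 system: x ≈ 24.1, y ≈ 31.9 km.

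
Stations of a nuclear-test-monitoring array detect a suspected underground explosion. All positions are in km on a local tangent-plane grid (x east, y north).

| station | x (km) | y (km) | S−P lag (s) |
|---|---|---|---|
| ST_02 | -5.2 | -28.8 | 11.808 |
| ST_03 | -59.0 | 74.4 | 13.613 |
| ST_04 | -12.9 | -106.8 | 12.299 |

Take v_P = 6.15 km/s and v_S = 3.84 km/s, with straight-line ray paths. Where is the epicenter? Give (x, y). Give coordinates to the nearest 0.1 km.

Distance from S−P lag: d = Δt · v_P v_S / (v_P − v_S) = Δt · (6.15·3.84)/(6.15−3.84) ≈ 10.2234·Δt.
So d_ST_02 = 120.72, d_ST_03 = 139.17, d_ST_04 = 125.74 km.
Circle about each station: (x + 5.2)² + (y + 28.8)² = 120.72²; (x + 59.0)² + (y − 74.4)² = 139.17²; (x + 12.9)² + (y + 106.8)² = 125.74².
Subtracting the ST_02 equation from the ST_03 and ST_04 equations removes the quadratic terms:
-107.6 x + 206.4 y = 3364.91
-15.4 x − 156.0 y = 9478.94
Solving the 2×2 system: x ≈ -124.3, y ≈ -48.5 km.
Check against ST_02 (with the unrounded x, y): √((x + 5.2)²+(y + 28.8)²) = 120.71 ≈ 120.72 km. ✓

-124.3 km east, -48.5 km north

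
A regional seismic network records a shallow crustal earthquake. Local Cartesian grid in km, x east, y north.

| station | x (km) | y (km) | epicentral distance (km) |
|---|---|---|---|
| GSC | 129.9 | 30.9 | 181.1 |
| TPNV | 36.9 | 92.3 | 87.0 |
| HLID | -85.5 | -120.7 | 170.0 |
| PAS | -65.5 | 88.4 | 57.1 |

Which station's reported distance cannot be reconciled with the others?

Solve using three stations at a time. Using TPNV, HLID, PAS (subtract circle equations pairwise → linear system) gives (x, y) ≈ (-33.5, 41.1).
Distances from that point to each station vs reported:
  GSC: calculated 163.7 vs reported 181.1 → residual 17.4 km
  TPNV: calculated 87.0 vs reported 87.0 → residual 0.0 km
  HLID: calculated 170.0 vs reported 170.0 → residual 0.0 km
  PAS: calculated 57.1 vs reported 57.1 → residual 0.0 km
TPNV, HLID, PAS are mutually consistent (residuals ≈ 0); GSC is off by 17.4 km.

GSC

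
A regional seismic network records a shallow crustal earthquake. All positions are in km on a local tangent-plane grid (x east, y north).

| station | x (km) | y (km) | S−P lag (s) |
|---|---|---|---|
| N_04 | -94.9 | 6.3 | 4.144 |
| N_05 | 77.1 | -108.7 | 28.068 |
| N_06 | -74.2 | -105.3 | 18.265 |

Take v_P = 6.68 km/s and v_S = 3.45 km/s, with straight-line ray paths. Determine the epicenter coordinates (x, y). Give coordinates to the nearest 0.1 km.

Distance from S−P lag: d = Δt · v_P v_S / (v_P − v_S) = Δt · (6.68·3.45)/(6.68−3.45) ≈ 7.1350·Δt.
So d_N_04 = 29.57, d_N_05 = 200.26, d_N_06 = 130.32 km.
Circle about each station: (x + 94.9)² + (y − 6.3)² = 29.57²; (x − 77.1)² + (y + 108.7)² = 200.26²; (x + 74.2)² + (y + 105.3)² = 130.32².
Subtracting pairs of circle equations eliminates x²+y² and gives linear equations (the radical axes):
344.0 x − 230.0 y = -30515.28
41.4 x − 223.2 y = -8560.89
Solving the 2×2 system: x ≈ -72.0, y ≈ 25.0 km.
Check against N_04 (with the unrounded x, y): √((x + 94.9)²+(y − 6.3)²) = 29.57 ≈ 29.57 km. ✓

x ≈ -72.0 km, y ≈ 25.0 km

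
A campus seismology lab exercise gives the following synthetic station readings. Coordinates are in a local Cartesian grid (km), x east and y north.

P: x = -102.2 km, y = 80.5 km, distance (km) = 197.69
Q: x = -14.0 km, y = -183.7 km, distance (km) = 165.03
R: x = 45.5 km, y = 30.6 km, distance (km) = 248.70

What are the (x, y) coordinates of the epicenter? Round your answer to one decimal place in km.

Circle about each station: (x + 102.2)² + (y − 80.5)² = 197.69²; (x + 14.0)² + (y + 183.7)² = 165.03²; (x − 45.5)² + (y − 30.6)² = 248.70².
Subtracting the P equation from the Q and R equations removes the quadratic terms:
176.4 x − 528.4 y = 28863.04
295.4 x − 99.8 y = -36688.83
Solving the 2×2 system: x ≈ -160.8, y ≈ -108.3 km.

x ≈ -160.8 km, y ≈ -108.3 km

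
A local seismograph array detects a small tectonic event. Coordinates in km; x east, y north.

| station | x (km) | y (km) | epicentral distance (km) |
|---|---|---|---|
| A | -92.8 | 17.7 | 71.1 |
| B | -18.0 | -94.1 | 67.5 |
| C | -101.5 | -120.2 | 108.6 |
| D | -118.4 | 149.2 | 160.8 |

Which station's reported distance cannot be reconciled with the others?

D

Solve using three stations at a time. Using A, B, C (subtract circle equations pairwise → linear system) gives (x, y) ≈ (-40.4, -30.4).
Distances from that point to each station vs reported:
  A: calculated 71.1 vs reported 71.1 → residual 0.0 km
  B: calculated 67.5 vs reported 67.5 → residual 0.0 km
  C: calculated 108.6 vs reported 108.6 → residual 0.0 km
  D: calculated 195.8 vs reported 160.8 → residual 35.0 km
A, B, C are mutually consistent (residuals ≈ 0); D is off by 35.0 km.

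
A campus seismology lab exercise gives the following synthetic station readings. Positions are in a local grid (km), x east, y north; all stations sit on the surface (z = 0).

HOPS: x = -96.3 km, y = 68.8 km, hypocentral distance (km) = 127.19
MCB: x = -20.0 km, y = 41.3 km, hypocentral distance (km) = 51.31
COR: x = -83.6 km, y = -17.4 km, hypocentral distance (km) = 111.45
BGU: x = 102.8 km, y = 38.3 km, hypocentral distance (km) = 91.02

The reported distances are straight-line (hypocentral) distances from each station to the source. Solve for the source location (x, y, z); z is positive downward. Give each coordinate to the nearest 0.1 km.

Each station gives a sphere (x−x_i)² + (y−y_i)² + z² = d_i² (stations at z=0).
Subtracting the HOPS sphere from MCB and COR: z² cancels, leaving linear equations in x and y:
152.6 x − 55.0 y = 1643.14
25.4 x − 172.4 y = -2959.22
Solving: x ≈ 17.905, y ≈ 19.803 km (keep extra digits for the depth step; rounded: 17.9, 19.8).
Then from the HOPS sphere: z² = 127.19² − (x + 96.3)² − (y − 68.8)² with x = 17.905, y = 19.803, so z ≈ 27.089 ≈ 27.1 km.
Check against BGU (with the unrounded solution): distance 91.01 ≈ 91.02 km. ✓

x ≈ 17.9 km, y ≈ 19.8 km, depth ≈ 27.1 km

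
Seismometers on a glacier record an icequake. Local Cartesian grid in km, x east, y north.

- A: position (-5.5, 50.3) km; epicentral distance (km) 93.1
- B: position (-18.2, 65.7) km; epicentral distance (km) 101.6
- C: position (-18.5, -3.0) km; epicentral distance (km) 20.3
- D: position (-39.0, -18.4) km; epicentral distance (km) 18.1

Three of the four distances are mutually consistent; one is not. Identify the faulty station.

C

Solve using three stations at a time. Using A, B, D (subtract circle equations pairwise → linear system) gives (x, y) ≈ (-53.1, -29.7).
Distances from that point to each station vs reported:
  A: calculated 93.1 vs reported 93.1 → residual 0.0 km
  B: calculated 101.6 vs reported 101.6 → residual 0.0 km
  C: calculated 43.7 vs reported 20.3 → residual 23.4 km
  D: calculated 18.1 vs reported 18.1 → residual 0.0 km
A, B, D are mutually consistent (residuals ≈ 0); C is off by 23.4 km.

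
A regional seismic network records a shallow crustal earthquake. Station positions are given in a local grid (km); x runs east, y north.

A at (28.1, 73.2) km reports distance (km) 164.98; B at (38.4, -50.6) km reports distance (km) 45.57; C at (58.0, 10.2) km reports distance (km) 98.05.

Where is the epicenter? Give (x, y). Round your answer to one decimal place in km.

Circle about each station: (x − 28.1)² + (y − 73.2)² = 164.98²; (x − 38.4)² + (y + 50.6)² = 45.57²; (x − 58.0)² + (y − 10.2)² = 98.05².
Subtracting the A equation from the B and C equations removes the quadratic terms:
20.6 x − 247.6 y = 23028.85
59.8 x − 126.0 y = 14924.79
Solving the 2×2 system: x ≈ 65.0, y ≈ -87.6 km.

(65.0, -87.6)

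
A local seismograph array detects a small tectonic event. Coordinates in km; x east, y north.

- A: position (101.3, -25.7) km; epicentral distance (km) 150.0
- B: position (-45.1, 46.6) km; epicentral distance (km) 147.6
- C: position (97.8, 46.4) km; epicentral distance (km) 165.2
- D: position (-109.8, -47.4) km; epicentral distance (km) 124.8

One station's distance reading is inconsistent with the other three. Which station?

Solve using three stations at a time. Using B, C, D (subtract circle equations pairwise → linear system) gives (x, y) ≈ (6.9, -91.5).
Distances from that point to each station vs reported:
  A: calculated 115.1 vs reported 150.0 → residual 34.9 km
  B: calculated 147.6 vs reported 147.6 → residual 0.0 km
  C: calculated 165.2 vs reported 165.2 → residual 0.0 km
  D: calculated 124.7 vs reported 124.8 → residual 0.1 km
B, C, D are mutually consistent (residuals ≈ 0); A is off by 34.9 km.

A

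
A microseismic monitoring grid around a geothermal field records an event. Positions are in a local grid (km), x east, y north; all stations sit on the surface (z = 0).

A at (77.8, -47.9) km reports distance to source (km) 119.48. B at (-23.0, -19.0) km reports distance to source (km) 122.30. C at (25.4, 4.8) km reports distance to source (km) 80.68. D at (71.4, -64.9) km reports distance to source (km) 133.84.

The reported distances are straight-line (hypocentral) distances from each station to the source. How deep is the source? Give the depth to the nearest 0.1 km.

52.6 km

Each station gives a sphere (x−x_i)² + (y−y_i)² + z² = d_i² (stations at z=0).
Subtracting the A sphere from B and C: z² cancels, leaving linear equations in x and y:
-201.6 x + 57.8 y = -8139.07
-104.8 x + 105.4 y = 87.16
Solving: x ≈ 56.802, y ≈ 57.306 km (keep extra digits for the depth step; rounded: 56.8, 57.3).
Then from the A sphere: z² = 119.48² − (x − 77.8)² − (y + 47.9)² with x = 56.802, y = 57.306, so z ≈ 52.595 ≈ 52.6 km.
Check against D (with the unrounded solution): distance 133.84 ≈ 133.84 km. ✓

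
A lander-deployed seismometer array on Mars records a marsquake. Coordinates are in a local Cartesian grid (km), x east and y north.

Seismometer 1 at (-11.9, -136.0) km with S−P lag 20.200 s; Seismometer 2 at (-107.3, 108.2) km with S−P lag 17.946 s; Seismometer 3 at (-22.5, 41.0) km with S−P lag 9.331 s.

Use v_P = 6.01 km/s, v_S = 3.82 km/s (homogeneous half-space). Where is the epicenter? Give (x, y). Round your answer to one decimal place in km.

(73.9, 57.6)

Distance from S−P lag: d = Δt · v_P v_S / (v_P − v_S) = Δt · (6.01·3.82)/(6.01−3.82) ≈ 10.4832·Δt.
So d_Seismometer 1 = 211.76, d_Seismometer 2 = 188.13, d_Seismometer 3 = 97.82 km.
Circle about each station: (x + 11.9)² + (y + 136.0)² = 211.76²; (x + 107.3)² + (y − 108.2)² = 188.13²; (x + 22.5)² + (y − 41.0)² = 97.82².
Subtracting the Seismometer 1 equation from the Seismometer 2 and Seismometer 3 equations removes the quadratic terms:
-190.8 x + 488.4 y = 14032.32
-21.2 x + 354.0 y = 18823.19
Solving the 2×2 system: x ≈ 73.9, y ≈ 57.6 km.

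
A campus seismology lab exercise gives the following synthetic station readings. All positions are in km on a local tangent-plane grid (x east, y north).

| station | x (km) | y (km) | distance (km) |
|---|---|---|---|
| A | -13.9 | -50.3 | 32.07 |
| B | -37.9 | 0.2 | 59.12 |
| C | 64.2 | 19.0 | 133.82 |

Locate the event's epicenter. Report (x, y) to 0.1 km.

Circle about each station: (x + 13.9)² + (y + 50.3)² = 32.07²; (x + 37.9)² + (y − 0.2)² = 59.12²; (x − 64.2)² + (y − 19.0)² = 133.82².
Subtracting the A equation from the B and C equations removes the quadratic terms:
-48.0 x + 101.0 y = -3753.54
156.2 x + 138.6 y = -15119.97
Solving the 2×2 system: x ≈ -44.9, y ≈ -58.5 km.

-44.9 km east, -58.5 km north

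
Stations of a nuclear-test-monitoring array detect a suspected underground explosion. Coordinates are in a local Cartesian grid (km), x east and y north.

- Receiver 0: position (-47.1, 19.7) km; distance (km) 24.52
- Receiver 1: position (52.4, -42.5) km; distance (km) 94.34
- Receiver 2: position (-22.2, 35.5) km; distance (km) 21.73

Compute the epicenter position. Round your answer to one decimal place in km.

(-23.3, 13.8)

Circle about each station: (x + 47.1)² + (y − 19.7)² = 24.52²; (x − 52.4)² + (y + 42.5)² = 94.34²; (x + 22.2)² + (y − 35.5)² = 21.73².
Subtracting the Receiver 0 equation from the Receiver 1 and Receiver 2 equations removes the quadratic terms:
199.0 x − 124.4 y = -6353.30
49.8 x + 31.6 y = -724.37
Solving the 2×2 system: x ≈ -23.3, y ≈ 13.8 km.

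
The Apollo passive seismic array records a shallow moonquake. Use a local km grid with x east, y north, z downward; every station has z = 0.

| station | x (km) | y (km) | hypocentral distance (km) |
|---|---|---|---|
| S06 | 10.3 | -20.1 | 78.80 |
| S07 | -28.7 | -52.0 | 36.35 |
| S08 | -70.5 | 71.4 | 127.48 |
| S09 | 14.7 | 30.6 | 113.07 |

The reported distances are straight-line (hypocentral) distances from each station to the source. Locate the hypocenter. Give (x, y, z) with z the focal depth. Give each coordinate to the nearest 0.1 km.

Each station gives a sphere (x−x_i)² + (y−y_i)² + z² = d_i² (stations at z=0).
Subtracting the S06 sphere from S07 and S08: z² cancels, leaving linear equations in x and y:
-78.0 x − 63.8 y = 7905.71
-161.6 x + 183.0 y = -483.60
Solving: x ≈ -57.594, y ≈ -53.501 km (keep extra digits for the depth step; rounded: -57.6, -53.5).
Then from the S06 sphere: z² = 78.80² − (x − 10.3)² − (y + 20.1)² with x = -57.594, y = -53.501, so z ≈ 22.005 ≈ 22.0 km.
Check against S09 (with the unrounded solution): distance 113.06 ≈ 113.07 km. ✓

x ≈ -57.6 km, y ≈ -53.5 km, depth ≈ 22.0 km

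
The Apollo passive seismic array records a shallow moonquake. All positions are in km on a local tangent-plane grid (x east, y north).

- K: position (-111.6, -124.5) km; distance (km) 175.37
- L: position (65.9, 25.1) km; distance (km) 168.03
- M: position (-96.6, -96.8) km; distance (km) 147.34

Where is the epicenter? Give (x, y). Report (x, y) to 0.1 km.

Circle about each station: (x + 111.6)² + (y + 124.5)² = 175.37²; (x − 65.9)² + (y − 25.1)² = 168.03²; (x + 96.6)² + (y + 96.8)² = 147.34².
Subtracting pairs of circle equations eliminates x²+y² and gives linear equations (the radical axes):
355.0 x + 299.2 y = -20461.43
30.0 x + 55.4 y = -207.45
Solving the 2×2 system: x ≈ -100.2, y ≈ 50.5 km.

x ≈ -100.2 km, y ≈ 50.5 km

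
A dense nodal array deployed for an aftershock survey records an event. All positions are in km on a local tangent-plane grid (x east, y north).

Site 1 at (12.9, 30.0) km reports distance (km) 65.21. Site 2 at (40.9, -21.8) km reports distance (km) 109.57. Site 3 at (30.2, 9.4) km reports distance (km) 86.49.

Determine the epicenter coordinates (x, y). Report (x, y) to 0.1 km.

(-52.0, 36.3)

Circle about each station: (x − 12.9)² + (y − 30.0)² = 65.21²; (x − 40.9)² + (y + 21.8)² = 109.57²; (x − 30.2)² + (y − 9.4)² = 86.49².
Subtracting the Site 1 equation from the Site 2 and Site 3 equations removes the quadratic terms:
56.0 x − 103.6 y = -6671.60
34.6 x − 41.2 y = -3294.19
Solving the 2×2 system: x ≈ -52.0, y ≈ 36.3 km.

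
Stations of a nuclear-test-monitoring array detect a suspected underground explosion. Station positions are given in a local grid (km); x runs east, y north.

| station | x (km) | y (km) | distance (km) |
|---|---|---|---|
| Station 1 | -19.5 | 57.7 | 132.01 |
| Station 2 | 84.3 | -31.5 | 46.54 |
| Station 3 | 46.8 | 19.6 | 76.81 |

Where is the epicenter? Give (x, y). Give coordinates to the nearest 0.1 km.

Circle about each station: (x + 19.5)² + (y − 57.7)² = 132.01²; (x − 84.3)² + (y + 31.5)² = 46.54²; (x − 46.8)² + (y − 19.6)² = 76.81².
Subtracting pairs of circle equations eliminates x²+y² and gives linear equations (the radical axes):
207.6 x − 178.4 y = 19649.87
132.6 x − 76.2 y = 10391.72
Solving the 2×2 system: x ≈ 45.5, y ≈ -57.2 km.

(45.5, -57.2)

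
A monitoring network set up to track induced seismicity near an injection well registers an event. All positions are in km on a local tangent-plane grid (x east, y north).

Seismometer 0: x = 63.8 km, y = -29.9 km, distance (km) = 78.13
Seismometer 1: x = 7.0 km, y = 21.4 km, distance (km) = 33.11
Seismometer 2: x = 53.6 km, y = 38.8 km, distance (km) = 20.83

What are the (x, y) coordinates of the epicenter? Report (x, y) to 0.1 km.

Circle about each station: (x − 63.8)² + (y + 29.9)² = 78.13²; (x − 7.0)² + (y − 21.4)² = 33.11²; (x − 53.6)² + (y − 38.8)² = 20.83².
Subtracting the Seismometer 0 equation from the Seismometer 1 and Seismometer 2 equations removes the quadratic terms:
-113.6 x + 102.6 y = 550.53
-20.4 x + 137.4 y = 5084.36
Solving the 2×2 system: x ≈ 33.0, y ≈ 41.9 km.

x ≈ 33.0 km, y ≈ 41.9 km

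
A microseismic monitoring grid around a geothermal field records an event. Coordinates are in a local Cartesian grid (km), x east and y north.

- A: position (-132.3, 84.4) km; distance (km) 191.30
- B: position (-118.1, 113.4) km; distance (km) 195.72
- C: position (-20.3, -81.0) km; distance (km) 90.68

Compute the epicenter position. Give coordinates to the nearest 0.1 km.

Circle about each station: (x + 132.3)² + (y − 84.4)² = 191.30²; (x + 118.1)² + (y − 113.4)² = 195.72²; (x + 20.3)² + (y + 81.0)² = 90.68².
Subtracting pairs of circle equations eliminates x²+y² and gives linear equations (the radical axes):
28.4 x + 58.0 y = 469.89
224.0 x − 330.8 y = 10719.27
Solving the 2×2 system: x ≈ 34.7, y ≈ -8.9 km.

x ≈ 34.7 km, y ≈ -8.9 km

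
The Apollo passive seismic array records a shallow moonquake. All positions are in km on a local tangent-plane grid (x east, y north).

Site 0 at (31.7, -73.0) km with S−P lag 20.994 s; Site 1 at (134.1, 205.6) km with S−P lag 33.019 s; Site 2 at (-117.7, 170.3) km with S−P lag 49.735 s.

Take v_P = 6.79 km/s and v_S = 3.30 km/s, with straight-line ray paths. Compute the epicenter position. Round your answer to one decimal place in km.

148.6 km east, -5.9 km north

Distance from S−P lag: d = Δt · v_P v_S / (v_P − v_S) = Δt · (6.79·3.30)/(6.79−3.30) ≈ 6.4203·Δt.
So d_Site 0 = 134.79, d_Site 1 = 211.99, d_Site 2 = 319.32 km.
Circle about each station: (x − 31.7)² + (y + 73.0)² = 134.79²; (x − 134.1)² + (y − 205.6)² = 211.99²; (x + 117.7)² + (y − 170.3)² = 319.32².
Subtracting pairs of circle equations eliminates x²+y² and gives linear equations (the radical axes):
204.8 x + 557.2 y = 27148.86
-298.8 x + 486.6 y = -47275.43
Solving the 2×2 system: x ≈ 148.6, y ≈ -5.9 km.
Check against Site 0 (with the unrounded x, y): √((x − 31.7)²+(y + 73.0)²) = 134.80 ≈ 134.79 km. ✓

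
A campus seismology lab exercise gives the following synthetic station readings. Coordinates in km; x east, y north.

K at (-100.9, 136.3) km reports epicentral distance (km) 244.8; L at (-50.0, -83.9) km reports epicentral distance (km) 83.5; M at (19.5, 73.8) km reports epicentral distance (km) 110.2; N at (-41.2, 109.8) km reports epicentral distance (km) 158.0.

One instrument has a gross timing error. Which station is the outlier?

Solve using three stations at a time. Using L, M, N (subtract circle equations pairwise → linear system) gives (x, y) ≈ (18.7, -36.4).
Distances from that point to each station vs reported:
  K: calculated 210.1 vs reported 244.8 → residual 34.7 km
  L: calculated 83.5 vs reported 83.5 → residual 0.0 km
  M: calculated 110.2 vs reported 110.2 → residual 0.0 km
  N: calculated 158.0 vs reported 158.0 → residual 0.0 km
L, M, N are mutually consistent (residuals ≈ 0); K is off by 34.7 km.

K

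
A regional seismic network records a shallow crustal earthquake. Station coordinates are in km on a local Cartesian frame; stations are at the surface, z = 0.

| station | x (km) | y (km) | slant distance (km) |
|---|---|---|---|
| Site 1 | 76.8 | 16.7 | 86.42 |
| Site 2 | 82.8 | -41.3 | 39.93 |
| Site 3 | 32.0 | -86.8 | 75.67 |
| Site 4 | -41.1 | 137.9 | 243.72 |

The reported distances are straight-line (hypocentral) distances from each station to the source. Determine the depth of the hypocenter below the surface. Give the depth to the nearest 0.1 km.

Each station gives a sphere (x−x_i)² + (y−y_i)² + z² = d_i² (stations at z=0).
Subtracting the Site 1 sphere from Site 2 and Site 3: z² cancels, leaving linear equations in x and y:
12.0 x − 116.0 y = 8258.41
-89.6 x − 207.0 y = 4123.58
Solving: x ≈ 95.604, y ≈ -61.303 km (keep extra digits for the depth step; rounded: 95.6, -61.3).
Then from the Site 1 sphere: z² = 86.42² − (x − 76.8)² − (y − 16.7)² with x = 95.604, y = -61.303, so z ≈ 32.099 ≈ 32.1 km.
Check against Site 4 (with the unrounded solution): distance 243.72 ≈ 243.72 km. ✓

32.1 km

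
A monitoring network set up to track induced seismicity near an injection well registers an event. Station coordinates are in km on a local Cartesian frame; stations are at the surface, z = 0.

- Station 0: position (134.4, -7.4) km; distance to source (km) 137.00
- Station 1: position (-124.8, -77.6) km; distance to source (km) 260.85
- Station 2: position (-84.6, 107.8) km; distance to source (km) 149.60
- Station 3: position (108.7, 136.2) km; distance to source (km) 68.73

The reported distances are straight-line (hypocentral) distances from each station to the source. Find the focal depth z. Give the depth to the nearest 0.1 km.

depth ≈ 35.6 km

Each station gives a sphere (x−x_i)² + (y−y_i)² + z² = d_i² (stations at z=0).
Subtracting the Station 0 sphere from Station 1 and Station 2: z² cancels, leaving linear equations in x and y:
-518.4 x − 140.4 y = -45795.04
-438.0 x + 230.4 y = -2951.28
Solving: x ≈ 60.605, y ≈ 102.403 km (keep extra digits for the depth step; rounded: 60.6, 102.4).
Then from the Station 0 sphere: z² = 137.00² − (x − 134.4)² − (y + 7.4)² with x = 60.605, y = 102.403, so z ≈ 35.589 ≈ 35.6 km.
Check against Station 3 (with the unrounded solution): distance 68.72 ≈ 68.73 km. ✓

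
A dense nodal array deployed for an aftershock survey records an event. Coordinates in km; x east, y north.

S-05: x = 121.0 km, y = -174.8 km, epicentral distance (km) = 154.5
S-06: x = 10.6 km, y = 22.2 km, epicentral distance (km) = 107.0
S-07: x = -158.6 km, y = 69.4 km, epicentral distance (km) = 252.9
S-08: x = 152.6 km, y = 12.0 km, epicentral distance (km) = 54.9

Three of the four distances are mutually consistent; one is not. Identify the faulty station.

S-07

Solve using three stations at a time. Using S-05, S-06, S-08 (subtract circle equations pairwise → linear system) gives (x, y) ≈ (108.6, -20.8).
Distances from that point to each station vs reported:
  S-05: calculated 154.5 vs reported 154.5 → residual 0.0 km
  S-06: calculated 107.0 vs reported 107.0 → residual 0.0 km
  S-07: calculated 282.0 vs reported 252.9 → residual 29.1 km
  S-08: calculated 54.9 vs reported 54.9 → residual 0.0 km
S-05, S-06, S-08 are mutually consistent (residuals ≈ 0); S-07 is off by 29.1 km.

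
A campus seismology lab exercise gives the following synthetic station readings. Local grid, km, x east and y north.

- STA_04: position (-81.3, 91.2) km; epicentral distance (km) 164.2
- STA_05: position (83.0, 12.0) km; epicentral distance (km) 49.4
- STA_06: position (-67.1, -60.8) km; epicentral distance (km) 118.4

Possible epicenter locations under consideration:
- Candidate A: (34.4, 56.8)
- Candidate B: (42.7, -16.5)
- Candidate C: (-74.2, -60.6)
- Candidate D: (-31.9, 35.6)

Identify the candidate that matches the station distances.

Candidate B

For each candidate, compare |candidate − station| to the reported distance:
Candidate A: residuals STA_04 43.5, STA_05 16.7, STA_06 36.9 → max 43.5 km
Candidate B: residuals STA_04 0.0, STA_05 0.0, STA_06 0.0 → max 0.0 km
Candidate C: residuals STA_04 12.2, STA_05 123.8, STA_06 111.3 → max 123.8 km
Candidate D: residuals STA_04 89.8, STA_05 67.9, STA_06 15.8 → max 89.8 km
Only Candidate B has all residuals ≈ 0.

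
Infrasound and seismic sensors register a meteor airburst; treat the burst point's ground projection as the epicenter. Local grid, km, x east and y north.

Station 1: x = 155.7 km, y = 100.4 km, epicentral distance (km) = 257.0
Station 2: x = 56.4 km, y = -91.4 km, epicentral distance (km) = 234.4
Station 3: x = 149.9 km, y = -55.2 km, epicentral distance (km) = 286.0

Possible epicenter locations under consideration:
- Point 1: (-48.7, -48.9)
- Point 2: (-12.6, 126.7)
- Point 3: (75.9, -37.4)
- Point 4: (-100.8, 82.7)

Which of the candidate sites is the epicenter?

For each candidate, compare |candidate − station| to the reported distance:
Point 1: residuals Station 1 3.9, Station 2 121.0, Station 3 87.3 → max 121.0 km
Point 2: residuals Station 1 86.7, Station 2 5.6, Station 3 42.1 → max 86.7 km
Point 3: residuals Station 1 97.8, Station 2 177.0, Station 3 209.9 → max 209.9 km
Point 4: residuals Station 1 0.1, Station 2 0.2, Station 3 0.1 → max 0.2 km
Only Point 4 has all residuals ≈ 0.

Point 4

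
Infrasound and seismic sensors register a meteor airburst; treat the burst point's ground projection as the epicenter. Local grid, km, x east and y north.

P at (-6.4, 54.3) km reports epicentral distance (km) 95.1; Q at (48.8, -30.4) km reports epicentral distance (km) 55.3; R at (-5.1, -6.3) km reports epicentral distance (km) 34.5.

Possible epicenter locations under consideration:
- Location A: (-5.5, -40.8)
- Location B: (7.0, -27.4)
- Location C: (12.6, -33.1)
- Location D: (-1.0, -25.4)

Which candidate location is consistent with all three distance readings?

Location A

For each candidate, compare |candidate − station| to the reported distance:
Location A: residuals P 0.0, Q 0.0, R 0.0 → max 0.0 km
Location B: residuals P 12.3, Q 13.4, R 10.2 → max 13.4 km
Location C: residuals P 5.7, Q 19.0, R 2.4 → max 19.0 km
Location D: residuals P 15.2, Q 5.2, R 15.0 → max 15.2 km
Only Location A has all residuals ≈ 0.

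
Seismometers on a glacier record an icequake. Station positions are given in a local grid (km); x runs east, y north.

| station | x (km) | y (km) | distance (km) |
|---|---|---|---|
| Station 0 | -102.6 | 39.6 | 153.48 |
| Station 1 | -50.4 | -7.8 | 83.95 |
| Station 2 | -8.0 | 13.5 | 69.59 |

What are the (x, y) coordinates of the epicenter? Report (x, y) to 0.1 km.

x ≈ 22.8 km, y ≈ -48.9 km

Circle about each station: (x + 102.6)² + (y − 39.6)² = 153.48²; (x + 50.4)² + (y + 7.8)² = 83.95²; (x + 8.0)² + (y − 13.5)² = 69.59².
Subtracting the Station 0 equation from the Station 1 and Station 2 equations removes the quadratic terms:
104.4 x − 94.8 y = 7014.59
189.2 x − 52.2 y = 6864.67
Solving the 2×2 system: x ≈ 22.8, y ≈ -48.9 km.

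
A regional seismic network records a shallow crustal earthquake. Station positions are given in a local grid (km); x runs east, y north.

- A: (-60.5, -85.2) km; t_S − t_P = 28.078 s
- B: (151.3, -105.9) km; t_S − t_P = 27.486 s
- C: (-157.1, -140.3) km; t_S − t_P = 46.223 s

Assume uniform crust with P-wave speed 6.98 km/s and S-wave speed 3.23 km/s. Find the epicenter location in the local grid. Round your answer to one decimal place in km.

Distance from S−P lag: d = Δt · v_P v_S / (v_P − v_S) = Δt · (6.98·3.23)/(6.98−3.23) ≈ 6.0121·Δt.
So d_A = 168.81, d_B = 165.25, d_C = 277.90 km.
Circle about each station: (x + 60.5)² + (y + 85.2)² = 168.81²; (x − 151.3)² + (y + 105.9)² = 165.25²; (x + 157.1)² + (y + 140.3)² = 277.90².
Subtracting the A equation from the B and C equations removes the quadratic terms:
423.6 x − 41.4 y = 24376.46
-193.2 x − 110.2 y = -15286.38
Solving the 2×2 system: x ≈ 60.7, y ≈ 32.3 km.

60.7 km east, 32.3 km north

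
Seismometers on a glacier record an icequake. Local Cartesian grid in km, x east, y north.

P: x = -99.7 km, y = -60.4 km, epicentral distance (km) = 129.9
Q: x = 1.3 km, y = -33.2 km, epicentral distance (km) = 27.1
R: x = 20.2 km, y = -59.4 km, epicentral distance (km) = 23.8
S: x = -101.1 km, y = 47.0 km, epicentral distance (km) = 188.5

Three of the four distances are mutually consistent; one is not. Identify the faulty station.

S

Solve using three stations at a time. Using P, Q, R (subtract circle equations pairwise → linear system) gives (x, y) ≈ (28.1, -37.0).
Distances from that point to each station vs reported:
  P: calculated 129.9 vs reported 129.9 → residual 0.0 km
  Q: calculated 27.0 vs reported 27.1 → residual 0.1 km
  R: calculated 23.7 vs reported 23.8 → residual 0.1 km
  S: calculated 154.1 vs reported 188.5 → residual 34.4 km
P, Q, R are mutually consistent (residuals ≈ 0); S is off by 34.4 km.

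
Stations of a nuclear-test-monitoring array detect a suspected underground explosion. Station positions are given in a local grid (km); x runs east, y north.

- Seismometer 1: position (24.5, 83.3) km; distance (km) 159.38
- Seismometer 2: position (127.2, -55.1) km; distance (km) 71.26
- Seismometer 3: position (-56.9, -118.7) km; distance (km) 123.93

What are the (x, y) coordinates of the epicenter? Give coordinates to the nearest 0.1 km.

Circle about each station: (x − 24.5)² + (y − 83.3)² = 159.38²; (x − 127.2)² + (y + 55.1)² = 71.26²; (x + 56.9)² + (y + 118.7)² = 123.93².
Subtracting pairs of circle equations eliminates x²+y² and gives linear equations (the radical axes):
205.4 x − 276.8 y = 32000.71
-162.8 x − 404.0 y = 19831.50
Solving the 2×2 system: x ≈ 58.1, y ≈ -72.5 km.

(58.1, -72.5)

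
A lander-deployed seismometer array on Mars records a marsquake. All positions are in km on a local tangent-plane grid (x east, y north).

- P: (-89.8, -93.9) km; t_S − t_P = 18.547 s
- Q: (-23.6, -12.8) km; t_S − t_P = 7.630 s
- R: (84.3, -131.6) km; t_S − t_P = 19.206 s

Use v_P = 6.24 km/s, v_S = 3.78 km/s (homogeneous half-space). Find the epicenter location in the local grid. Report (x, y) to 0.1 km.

Distance from S−P lag: d = Δt · v_P v_S / (v_P − v_S) = Δt · (6.24·3.78)/(6.24−3.78) ≈ 9.5883·Δt.
So d_P = 177.83, d_Q = 73.16, d_R = 184.15 km.
Circle about each station: (x + 89.8)² + (y + 93.9)² = 177.83²; (x + 23.6)² + (y + 12.8)² = 73.16²; (x − 84.3)² + (y + 131.6)² = 184.15².
Subtracting pairs of circle equations eliminates x²+y² and gives linear equations (the radical axes):
132.4 x + 162.2 y = 10110.67
348.2 x − 75.4 y = 5256.09
Solving the 2×2 system: x ≈ 24.3, y ≈ 42.5 km.

(24.3, 42.5)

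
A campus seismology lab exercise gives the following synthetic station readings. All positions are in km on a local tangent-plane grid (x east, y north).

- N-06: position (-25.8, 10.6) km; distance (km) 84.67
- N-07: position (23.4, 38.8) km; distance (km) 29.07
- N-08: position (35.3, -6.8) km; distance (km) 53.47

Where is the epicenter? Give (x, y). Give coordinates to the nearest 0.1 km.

52.0 km east, 44.0 km north

Circle about each station: (x + 25.8)² + (y − 10.6)² = 84.67²; (x − 23.4)² + (y − 38.8)² = 29.07²; (x − 35.3)² + (y + 6.8)² = 53.47².
Subtracting the N-06 equation from the N-07 and N-08 equations removes the quadratic terms:
98.4 x + 56.4 y = 7598.94
122.2 x − 34.8 y = 4824.30
Solving the 2×2 system: x ≈ 52.0, y ≈ 44.0 km.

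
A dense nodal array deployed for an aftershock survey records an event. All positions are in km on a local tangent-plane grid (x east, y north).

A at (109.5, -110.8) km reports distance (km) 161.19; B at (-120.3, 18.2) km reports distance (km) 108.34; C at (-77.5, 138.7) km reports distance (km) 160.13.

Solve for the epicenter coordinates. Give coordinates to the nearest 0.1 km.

Circle about each station: (x − 109.5)² + (y + 110.8)² = 161.19²; (x + 120.3)² + (y − 18.2)² = 108.34²; (x + 77.5)² + (y − 138.7)² = 160.13².
Subtracting pairs of circle equations eliminates x²+y² and gives linear equations (the radical axes):
-459.6 x + 258.0 y = 4781.10
-374.0 x + 499.0 y = 1317.65
Solving the 2×2 system: x ≈ -15.4, y ≈ -8.9 km.

(-15.4, -8.9)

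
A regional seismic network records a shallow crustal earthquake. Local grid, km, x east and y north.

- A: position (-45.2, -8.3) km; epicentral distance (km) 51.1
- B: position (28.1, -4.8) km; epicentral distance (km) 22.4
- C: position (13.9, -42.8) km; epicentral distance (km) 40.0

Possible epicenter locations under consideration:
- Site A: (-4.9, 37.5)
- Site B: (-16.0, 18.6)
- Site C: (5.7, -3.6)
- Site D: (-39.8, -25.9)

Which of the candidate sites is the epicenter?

Site C

For each candidate, compare |candidate − station| to the reported distance:
Site A: residuals A 9.9, B 31.2, C 42.5 → max 42.5 km
Site B: residuals A 11.4, B 27.5, C 28.3 → max 28.3 km
Site C: residuals A 0.0, B 0.0, C 0.0 → max 0.0 km
Site D: residuals A 32.7, B 48.7, C 16.3 → max 48.7 km
Only Site C has all residuals ≈ 0.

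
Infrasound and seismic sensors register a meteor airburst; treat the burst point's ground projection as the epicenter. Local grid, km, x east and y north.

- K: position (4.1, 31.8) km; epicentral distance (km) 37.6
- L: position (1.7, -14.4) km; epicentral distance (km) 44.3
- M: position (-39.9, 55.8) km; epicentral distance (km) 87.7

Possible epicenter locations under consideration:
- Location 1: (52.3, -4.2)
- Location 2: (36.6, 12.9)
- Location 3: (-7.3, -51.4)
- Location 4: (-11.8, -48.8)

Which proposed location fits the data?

For each candidate, compare |candidate − station| to the reported distance:
Location 1: residuals K 22.6, L 7.3, M 22.3 → max 22.6 km
Location 2: residuals K 0.0, L 0.0, M 0.0 → max 0.0 km
Location 3: residuals K 46.4, L 6.2, M 24.3 → max 46.4 km
Location 4: residuals K 44.6, L 7.3, M 20.6 → max 44.6 km
Only Location 2 has all residuals ≈ 0.

Location 2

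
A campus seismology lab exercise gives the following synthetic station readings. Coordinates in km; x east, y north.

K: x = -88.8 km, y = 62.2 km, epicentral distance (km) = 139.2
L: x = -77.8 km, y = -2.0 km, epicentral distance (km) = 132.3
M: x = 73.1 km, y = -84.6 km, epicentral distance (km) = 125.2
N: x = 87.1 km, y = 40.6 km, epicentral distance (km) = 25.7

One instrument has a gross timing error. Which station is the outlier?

Solve using three stations at a time. Using K, L, M (subtract circle equations pairwise → linear system) gives (x, y) ≈ (48.2, 38.0).
Distances from that point to each station vs reported:
  K: calculated 139.1 vs reported 139.2 → residual 0.1 km
  L: calculated 132.2 vs reported 132.3 → residual 0.1 km
  M: calculated 125.1 vs reported 125.2 → residual 0.1 km
  N: calculated 38.9 vs reported 25.7 → residual 13.2 km
K, L, M are mutually consistent (residuals ≈ 0); N is off by 13.2 km.

N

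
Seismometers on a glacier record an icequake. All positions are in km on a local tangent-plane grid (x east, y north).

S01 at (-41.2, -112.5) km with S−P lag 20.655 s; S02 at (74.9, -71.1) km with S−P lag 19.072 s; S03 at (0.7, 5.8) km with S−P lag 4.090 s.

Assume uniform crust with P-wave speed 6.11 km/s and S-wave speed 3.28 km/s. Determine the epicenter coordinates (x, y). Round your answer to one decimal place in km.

(-13.4, 31.1)

Distance from S−P lag: d = Δt · v_P v_S / (v_P − v_S) = Δt · (6.11·3.28)/(6.11−3.28) ≈ 7.0816·Δt.
So d_S01 = 146.27, d_S02 = 135.06, d_S03 = 28.96 km.
Circle about each station: (x + 41.2)² + (y + 112.5)² = 146.27²; (x − 74.9)² + (y + 71.1)² = 135.06²; (x − 0.7)² + (y − 5.8)² = 28.96².
Subtracting pairs of circle equations eliminates x²+y² and gives linear equations (the radical axes):
232.2 x + 82.8 y = -534.76
83.8 x + 236.6 y = 6236.67
Solving the 2×2 system: x ≈ -13.4, y ≈ 31.1 km.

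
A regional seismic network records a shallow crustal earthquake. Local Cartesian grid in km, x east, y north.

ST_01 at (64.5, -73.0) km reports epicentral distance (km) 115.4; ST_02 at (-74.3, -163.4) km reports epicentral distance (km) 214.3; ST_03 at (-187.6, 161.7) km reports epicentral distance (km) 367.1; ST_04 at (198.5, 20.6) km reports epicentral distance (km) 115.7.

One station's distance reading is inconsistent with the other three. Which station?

Solve using three stations at a time. Using ST_02, ST_03, ST_04 (subtract circle equations pairwise → linear system) gives (x, y) ≈ (109.7, -53.6).
Distances from that point to each station vs reported:
  ST_01: calculated 49.2 vs reported 115.4 → residual 66.2 km
  ST_02: calculated 214.3 vs reported 214.3 → residual 0.0 km
  ST_03: calculated 367.1 vs reported 367.1 → residual 0.0 km
  ST_04: calculated 115.7 vs reported 115.7 → residual 0.0 km
ST_02, ST_03, ST_04 are mutually consistent (residuals ≈ 0); ST_01 is off by 66.2 km.

ST_01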